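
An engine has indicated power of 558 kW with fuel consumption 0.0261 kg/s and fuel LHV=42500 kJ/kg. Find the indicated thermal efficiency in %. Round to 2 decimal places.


eta_ith = (IP / (mf * LHV)) * 100
Denominator = 0.0261 * 42500 = 1109.2500 kW
eta_ith = (558 / 1109.2500) * 100 = 50.30%


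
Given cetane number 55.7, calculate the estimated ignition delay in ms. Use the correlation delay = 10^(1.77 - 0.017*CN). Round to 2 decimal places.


delay = 10^(1.77 - 0.017*CN)
Exponent = 1.77 - 0.017*55.7 = 0.8231
delay = 10^0.8231 = 6.65 ms


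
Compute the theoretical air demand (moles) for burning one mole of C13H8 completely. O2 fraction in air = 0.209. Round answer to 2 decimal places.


Balanced combustion: C13H8 + 15 O2 -> 13 CO2 + 4 H2O
O2 needed = C + H/4 = 13 + 8/4 = 15.00 moles
Air moles = O2 / 0.209 = 15.00 / 0.209 = 71.77 moles air


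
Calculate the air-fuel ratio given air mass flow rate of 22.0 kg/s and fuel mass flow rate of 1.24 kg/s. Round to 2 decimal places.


AFR = m_air / m_fuel
AFR = 22.0 / 1.24 = 17.74


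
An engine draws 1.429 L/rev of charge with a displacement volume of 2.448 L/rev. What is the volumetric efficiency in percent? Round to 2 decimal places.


eta_v = (V_actual / V_disp) * 100
Ratio = 1.429 / 2.448 = 0.5837
eta_v = 0.5837 * 100 = 58.37%


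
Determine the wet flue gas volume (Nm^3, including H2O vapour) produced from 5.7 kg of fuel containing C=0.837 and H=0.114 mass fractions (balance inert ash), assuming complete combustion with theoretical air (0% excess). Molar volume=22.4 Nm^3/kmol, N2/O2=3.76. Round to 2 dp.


Per kg fuel: CO2 = (C/12 kmol)*22.4 = (0.837/12)*22.4 = 1.56240 Nm^3
Per kg fuel: H2O = (H/2 kmol)*22.4 = (0.114/2)*22.4 = 1.27680 Nm^3
O2 needed per kg fuel = C/12 + H/4 = 0.837/12 + 0.114/4 = 0.09825000 kmol
Per kg fuel: N2 = O2*3.76*22.4 = 0.09825000*3.76*22.4 = 8.27501 Nm^3
Total per kg = 1.56240 + 1.27680 + 8.27501 = 11.11421 Nm^3
Total = 11.11421 * 5.7 = 63.35 Nm^3


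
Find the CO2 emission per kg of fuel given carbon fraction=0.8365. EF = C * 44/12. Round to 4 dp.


EF = C_frac * (M_CO2 / M_C)
EF = 0.8365 * (44/12)
EF = 0.8365 * 3.666667 = 3.0672 kg_CO2/kg_fuel


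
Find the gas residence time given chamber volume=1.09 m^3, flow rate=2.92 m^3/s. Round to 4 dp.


tau = V / Q_flow
tau = 1.09 / 2.92 = 0.3733 s


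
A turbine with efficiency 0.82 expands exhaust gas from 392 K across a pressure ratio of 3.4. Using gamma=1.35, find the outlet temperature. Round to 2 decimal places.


T_out = T_in * (1 - eta * (1 - PR^(-(gamma-1)/gamma)))
Exponent = -(1.35-1)/1.35 = -0.25925926
PR^exp = 3.4^(-0.25925926) = 0.72813041
Factor = 1 - 0.82*(1 - 0.72813041) = 0.77706694
T_out = 392 * 0.77706694 = 304.61 K


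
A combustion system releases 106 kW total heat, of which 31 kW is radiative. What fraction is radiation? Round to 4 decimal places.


f_rad = Q_rad / Q_total
f_rad = 31 / 106 = 0.2925


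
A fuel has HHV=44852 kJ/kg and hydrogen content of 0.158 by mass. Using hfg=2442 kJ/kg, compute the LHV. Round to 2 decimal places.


LHV = HHV - hfg * 9 * H
Water correction = 2442 * 9 * 0.158 = 3472.524 kJ/kg
LHV = 44852 - 3472.524 = 41379.48 kJ/kg


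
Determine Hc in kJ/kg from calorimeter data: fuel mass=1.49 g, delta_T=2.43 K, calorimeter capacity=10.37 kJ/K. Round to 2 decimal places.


Hc = C_cal * delta_T / m_fuel
Q_released = 10.37 * 2.43 = 25.1991 kJ
m_fuel = 1.49 g = 1.49/1000 kg = 0.001490 kg
Hc = 25.1991 / 0.001490 = 16912.15 kJ/kg


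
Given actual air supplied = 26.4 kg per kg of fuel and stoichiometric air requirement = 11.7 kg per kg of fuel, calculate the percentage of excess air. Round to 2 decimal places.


Excess air = actual - stoichiometric = 26.4 - 11.7 = 14.70 kg/kg fuel
Excess air % = (excess / stoich) * 100 = (14.70 / 11.7) * 100 = 125.64%


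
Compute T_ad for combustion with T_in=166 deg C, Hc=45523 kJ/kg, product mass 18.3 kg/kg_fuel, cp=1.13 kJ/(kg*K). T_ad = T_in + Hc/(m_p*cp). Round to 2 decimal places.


T_ad = T_in + Hc / (m_p * cp)
Denominator = 18.3 * 1.13 = 20.6790
Temperature rise = 45523 / 20.6790 = 2201.41 K
T_ad = 166 + 2201.41 = 2367.41 deg C


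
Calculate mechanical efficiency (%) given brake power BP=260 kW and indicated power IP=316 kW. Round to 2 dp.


eta_mech = (BP / IP) * 100
Ratio = 260 / 316 = 0.8228
eta_mech = 0.8228 * 100 = 82.28%


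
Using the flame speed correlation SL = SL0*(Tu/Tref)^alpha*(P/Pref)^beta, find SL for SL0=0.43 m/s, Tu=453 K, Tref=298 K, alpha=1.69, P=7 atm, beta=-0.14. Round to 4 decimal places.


SL = SL0 * (Tu/Tref)^alpha * (P/Pref)^beta
T ratio = 453/298 = 1.52013423
(T ratio)^alpha = 1.52013423^1.69 = 2.029460
(P/Pref)^beta = 7^(-0.14) = 0.761529
SL = 0.43 * 2.029460 * 0.761529 = 0.6646 m/s


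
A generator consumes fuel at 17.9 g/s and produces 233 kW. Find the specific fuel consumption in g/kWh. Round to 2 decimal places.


SFC = (mf / BP) * 3600
Rate = 17.9 / 233 = 0.076824 g/(s*kW)
SFC = 0.076824 * 3600 = 276.57 g/kWh


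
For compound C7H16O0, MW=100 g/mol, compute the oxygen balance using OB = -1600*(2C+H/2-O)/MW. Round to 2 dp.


OB = -1600 * (2C + H/2 - O) / MW
Inner = 2*7 + 16/2 - 0 = 22.00
OB = -1600 * 22.00 / 100 = -352.00%


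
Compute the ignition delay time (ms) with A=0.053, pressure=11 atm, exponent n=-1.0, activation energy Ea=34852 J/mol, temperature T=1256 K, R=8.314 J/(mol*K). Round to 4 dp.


tau = A * P^n * exp(Ea/(R*T))
P^n = 11^(-1.0) = 0.09090909
Ea/(R*T) = 34852/(8.314*1256) = 3.337552
exp(Ea/(R*T)) = 28.150132
tau = 0.053 * 0.09090909 * 28.150132 = 0.1356 ms


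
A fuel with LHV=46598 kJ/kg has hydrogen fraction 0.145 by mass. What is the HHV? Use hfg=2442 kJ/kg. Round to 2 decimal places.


HHV = LHV + hfg * 9 * H
Water addition = 2442 * 9 * 0.145 = 3186.810 kJ/kg
HHV = 46598 + 3186.810 = 49784.81 kJ/kg


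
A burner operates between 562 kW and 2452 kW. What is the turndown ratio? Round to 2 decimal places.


TDR = Q_max / Q_min
TDR = 2452 / 562 = 4.36


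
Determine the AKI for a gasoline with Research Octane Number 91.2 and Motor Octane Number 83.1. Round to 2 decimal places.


AKI = (RON + MON) / 2
AKI = (91.2 + 83.1) / 2
AKI = 174.3 / 2 = 87.15


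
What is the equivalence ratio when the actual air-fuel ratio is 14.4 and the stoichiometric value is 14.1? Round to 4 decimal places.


phi = AFR_stoich / AFR_actual
phi = 14.1 / 14.4 = 0.9792


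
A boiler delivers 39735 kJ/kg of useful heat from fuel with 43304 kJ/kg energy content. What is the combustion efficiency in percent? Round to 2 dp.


Efficiency = (Q_useful / Q_fuel) * 100
Efficiency = (39735 / 43304) * 100
Efficiency = 0.9176 * 100 = 91.76%


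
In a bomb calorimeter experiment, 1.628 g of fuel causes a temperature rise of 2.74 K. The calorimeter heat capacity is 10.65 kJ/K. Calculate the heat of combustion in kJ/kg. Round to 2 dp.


Hc = C_cal * delta_T / m_fuel
Q_released = 10.65 * 2.74 = 29.1810 kJ
m_fuel = 1.628 g = 1.628/1000 kg = 0.001628 kg
Hc = 29.1810 / 0.001628 = 17924.45 kJ/kg


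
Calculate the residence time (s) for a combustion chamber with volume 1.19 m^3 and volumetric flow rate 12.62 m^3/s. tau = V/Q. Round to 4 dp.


tau = V / Q_flow
tau = 1.19 / 12.62 = 0.0943 s


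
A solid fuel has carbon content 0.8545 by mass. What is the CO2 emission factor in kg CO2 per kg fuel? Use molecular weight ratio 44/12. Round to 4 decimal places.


EF = C_frac * (M_CO2 / M_C)
EF = 0.8545 * (44/12)
EF = 0.8545 * 3.666667 = 3.1332 kg_CO2/kg_fuel


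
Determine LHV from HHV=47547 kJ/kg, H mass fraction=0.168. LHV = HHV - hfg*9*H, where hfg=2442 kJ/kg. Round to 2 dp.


LHV = HHV - hfg * 9 * H
Water correction = 2442 * 9 * 0.168 = 3692.304 kJ/kg
LHV = 47547 - 3692.304 = 43854.70 kJ/kg


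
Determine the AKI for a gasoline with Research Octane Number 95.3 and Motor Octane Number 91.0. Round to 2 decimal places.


AKI = (RON + MON) / 2
AKI = (95.3 + 91.0) / 2
AKI = 186.3 / 2 = 93.15


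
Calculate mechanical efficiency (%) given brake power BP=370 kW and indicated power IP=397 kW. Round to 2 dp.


eta_mech = (BP / IP) * 100
Ratio = 370 / 397 = 0.9320
eta_mech = 0.9320 * 100 = 93.20%


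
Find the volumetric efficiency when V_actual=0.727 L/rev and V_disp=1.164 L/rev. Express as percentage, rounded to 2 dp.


eta_v = (V_actual / V_disp) * 100
Ratio = 0.727 / 1.164 = 0.6246
eta_v = 0.6246 * 100 = 62.46%


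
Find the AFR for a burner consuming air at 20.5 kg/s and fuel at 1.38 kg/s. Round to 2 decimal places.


AFR = m_air / m_fuel
AFR = 20.5 / 1.38 = 14.86


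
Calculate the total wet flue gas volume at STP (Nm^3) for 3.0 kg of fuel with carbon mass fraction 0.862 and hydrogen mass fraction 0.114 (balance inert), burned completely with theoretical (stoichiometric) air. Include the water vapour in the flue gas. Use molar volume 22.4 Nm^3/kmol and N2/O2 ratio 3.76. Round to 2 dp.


Per kg fuel: CO2 = (C/12 kmol)*22.4 = (0.862/12)*22.4 = 1.60907 Nm^3
Per kg fuel: H2O = (H/2 kmol)*22.4 = (0.114/2)*22.4 = 1.27680 Nm^3
O2 needed per kg fuel = C/12 + H/4 = 0.862/12 + 0.114/4 = 0.10033333 kmol
Per kg fuel: N2 = O2*3.76*22.4 = 0.10033333*3.76*22.4 = 8.45047 Nm^3
Total per kg = 1.60907 + 1.27680 + 8.45047 = 11.33634 Nm^3
Total = 11.33634 * 3.0 = 34.01 Nm^3


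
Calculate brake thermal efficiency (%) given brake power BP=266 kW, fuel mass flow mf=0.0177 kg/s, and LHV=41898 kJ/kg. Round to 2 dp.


eta_BTE = (BP / (mf * LHV)) * 100
Denominator = 0.0177 * 41898 = 741.5946 kW
eta_BTE = (266 / 741.5946) * 100 = 35.87%


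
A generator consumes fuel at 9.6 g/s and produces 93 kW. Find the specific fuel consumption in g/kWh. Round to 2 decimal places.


SFC = (mf / BP) * 3600
Rate = 9.6 / 93 = 0.103226 g/(s*kW)
SFC = 0.103226 * 3600 = 371.61 g/kWh


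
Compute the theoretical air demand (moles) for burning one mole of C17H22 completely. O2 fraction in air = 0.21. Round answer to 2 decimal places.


Balanced combustion: C17H22 + 22.5 O2 -> 17 CO2 + 11 H2O
O2 needed = C + H/4 = 17 + 22/4 = 22.50 moles
Air moles = O2 / 0.21 = 22.50 / 0.21 = 107.14 moles air


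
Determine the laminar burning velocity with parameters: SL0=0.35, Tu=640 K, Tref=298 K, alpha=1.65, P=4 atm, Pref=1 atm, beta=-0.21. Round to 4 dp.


SL = SL0 * (Tu/Tref)^alpha * (P/Pref)^beta
T ratio = 640/298 = 2.14765101
(T ratio)^alpha = 2.14765101^1.65 = 3.529719
(P/Pref)^beta = 4^(-0.21) = 0.747425
SL = 0.35 * 3.529719 * 0.747425 = 0.9234 m/s


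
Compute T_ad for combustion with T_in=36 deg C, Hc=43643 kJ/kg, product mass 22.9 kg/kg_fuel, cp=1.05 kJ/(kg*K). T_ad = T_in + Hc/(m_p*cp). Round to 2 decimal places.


T_ad = T_in + Hc / (m_p * cp)
Denominator = 22.9 * 1.05 = 24.0450
Temperature rise = 43643 / 24.0450 = 1815.06 K
T_ad = 36 + 1815.06 = 1851.06 deg C


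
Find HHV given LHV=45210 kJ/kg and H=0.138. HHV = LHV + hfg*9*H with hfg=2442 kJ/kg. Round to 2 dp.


HHV = LHV + hfg * 9 * H
Water addition = 2442 * 9 * 0.138 = 3032.964 kJ/kg
HHV = 45210 + 3032.964 = 48242.96 kJ/kg


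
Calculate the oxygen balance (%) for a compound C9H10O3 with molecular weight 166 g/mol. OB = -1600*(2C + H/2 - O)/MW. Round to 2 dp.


OB = -1600 * (2C + H/2 - O) / MW
Inner = 2*9 + 10/2 - 3 = 20.00
OB = -1600 * 20.00 / 166 = -192.77%


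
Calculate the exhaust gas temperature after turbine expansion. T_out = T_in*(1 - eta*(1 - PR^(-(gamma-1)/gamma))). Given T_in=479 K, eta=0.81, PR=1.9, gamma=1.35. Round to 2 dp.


T_out = T_in * (1 - eta * (1 - PR^(-(gamma-1)/gamma)))
Exponent = -(1.35-1)/1.35 = -0.25925926
PR^exp = 1.9^(-0.25925926) = 0.84670193
Factor = 1 - 0.81*(1 - 0.84670193) = 0.87582856
T_out = 479 * 0.87582856 = 419.52 K


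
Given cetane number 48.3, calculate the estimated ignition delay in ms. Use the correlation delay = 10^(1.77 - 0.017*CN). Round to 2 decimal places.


delay = 10^(1.77 - 0.017*CN)
Exponent = 1.77 - 0.017*48.3 = 0.9489
delay = 10^0.9489 = 8.89 ms


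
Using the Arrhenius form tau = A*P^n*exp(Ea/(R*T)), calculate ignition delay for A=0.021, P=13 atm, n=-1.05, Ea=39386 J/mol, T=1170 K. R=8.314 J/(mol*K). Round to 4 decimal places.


tau = A * P^n * exp(Ea/(R*T))
P^n = 13^(-1.05) = 0.06766428
Ea/(R*T) = 39386/(8.314*1170) = 4.048983
exp(Ea/(R*T)) = 57.339136
tau = 0.021 * 0.06766428 * 57.339136 = 0.0815 ms


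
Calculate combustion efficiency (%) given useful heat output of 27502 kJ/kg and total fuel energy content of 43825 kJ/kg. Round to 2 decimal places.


Efficiency = (Q_useful / Q_fuel) * 100
Efficiency = (27502 / 43825) * 100
Efficiency = 0.6275 * 100 = 62.75%


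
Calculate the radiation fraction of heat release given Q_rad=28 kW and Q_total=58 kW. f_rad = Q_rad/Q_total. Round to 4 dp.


f_rad = Q_rad / Q_total
f_rad = 28 / 58 = 0.4828


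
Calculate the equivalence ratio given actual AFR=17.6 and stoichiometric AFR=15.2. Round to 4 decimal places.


phi = AFR_stoich / AFR_actual
phi = 15.2 / 17.6 = 0.8636


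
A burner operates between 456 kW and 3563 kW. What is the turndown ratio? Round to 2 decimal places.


TDR = Q_max / Q_min
TDR = 3563 / 456 = 7.81


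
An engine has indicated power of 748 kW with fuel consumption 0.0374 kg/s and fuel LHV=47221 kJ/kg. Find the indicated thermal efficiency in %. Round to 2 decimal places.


eta_ith = (IP / (mf * LHV)) * 100
Denominator = 0.0374 * 47221 = 1766.0654 kW
eta_ith = (748 / 1766.0654) * 100 = 42.35%


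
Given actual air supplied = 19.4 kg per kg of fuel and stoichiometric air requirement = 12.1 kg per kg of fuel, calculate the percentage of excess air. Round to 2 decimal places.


Excess air = actual - stoichiometric = 19.4 - 12.1 = 7.30 kg/kg fuel
Excess air % = (excess / stoich) * 100 = (7.30 / 12.1) * 100 = 60.33%


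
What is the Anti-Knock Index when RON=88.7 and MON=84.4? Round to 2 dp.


AKI = (RON + MON) / 2
AKI = (88.7 + 84.4) / 2
AKI = 173.1 / 2 = 86.55


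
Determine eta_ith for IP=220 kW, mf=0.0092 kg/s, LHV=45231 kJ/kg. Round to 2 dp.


eta_ith = (IP / (mf * LHV)) * 100
Denominator = 0.0092 * 45231 = 416.1252 kW
eta_ith = (220 / 416.1252) * 100 = 52.87%


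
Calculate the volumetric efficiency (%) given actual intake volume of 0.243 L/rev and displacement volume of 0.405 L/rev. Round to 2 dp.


eta_v = (V_actual / V_disp) * 100
Ratio = 0.243 / 0.405 = 0.6000
eta_v = 0.6000 * 100 = 60.00%


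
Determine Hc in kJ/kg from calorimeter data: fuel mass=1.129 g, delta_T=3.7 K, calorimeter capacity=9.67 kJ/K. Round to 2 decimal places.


Hc = C_cal * delta_T / m_fuel
Q_released = 9.67 * 3.7 = 35.7790 kJ
m_fuel = 1.129 g = 1.129/1000 kg = 0.001129 kg
Hc = 35.7790 / 0.001129 = 31690.88 kJ/kg


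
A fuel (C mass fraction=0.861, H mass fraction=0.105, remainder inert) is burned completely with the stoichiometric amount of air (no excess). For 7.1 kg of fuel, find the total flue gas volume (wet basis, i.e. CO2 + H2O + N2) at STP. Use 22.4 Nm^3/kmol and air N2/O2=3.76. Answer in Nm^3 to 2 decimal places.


Per kg fuel: CO2 = (C/12 kmol)*22.4 = (0.861/12)*22.4 = 1.60720 Nm^3
Per kg fuel: H2O = (H/2 kmol)*22.4 = (0.105/2)*22.4 = 1.17600 Nm^3
O2 needed per kg fuel = C/12 + H/4 = 0.861/12 + 0.105/4 = 0.09800000 kmol
Per kg fuel: N2 = O2*3.76*22.4 = 0.09800000*3.76*22.4 = 8.25395 Nm^3
Total per kg = 1.60720 + 1.17600 + 8.25395 = 11.03715 Nm^3
Total = 11.03715 * 7.1 = 78.36 Nm^3


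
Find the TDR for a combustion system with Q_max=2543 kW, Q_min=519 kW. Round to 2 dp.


TDR = Q_max / Q_min
TDR = 2543 / 519 = 4.90


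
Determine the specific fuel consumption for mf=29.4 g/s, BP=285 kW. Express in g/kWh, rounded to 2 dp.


SFC = (mf / BP) * 3600
Rate = 29.4 / 285 = 0.103158 g/(s*kW)
SFC = 0.103158 * 3600 = 371.37 g/kWh


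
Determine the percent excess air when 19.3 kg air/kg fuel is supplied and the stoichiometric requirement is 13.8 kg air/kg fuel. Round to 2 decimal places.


Excess air = actual - stoichiometric = 19.3 - 13.8 = 5.50 kg/kg fuel
Excess air % = (excess / stoich) * 100 = (5.50 / 13.8) * 100 = 39.86%


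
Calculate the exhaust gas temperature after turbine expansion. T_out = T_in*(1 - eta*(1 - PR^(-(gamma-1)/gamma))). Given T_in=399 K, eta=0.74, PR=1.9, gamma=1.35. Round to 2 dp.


T_out = T_in * (1 - eta * (1 - PR^(-(gamma-1)/gamma)))
Exponent = -(1.35-1)/1.35 = -0.25925926
PR^exp = 1.9^(-0.25925926) = 0.84670193
Factor = 1 - 0.74*(1 - 0.84670193) = 0.88655943
T_out = 399 * 0.88655943 = 353.74 K


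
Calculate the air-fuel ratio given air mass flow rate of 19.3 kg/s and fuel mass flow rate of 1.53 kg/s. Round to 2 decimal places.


AFR = m_air / m_fuel
AFR = 19.3 / 1.53 = 12.61


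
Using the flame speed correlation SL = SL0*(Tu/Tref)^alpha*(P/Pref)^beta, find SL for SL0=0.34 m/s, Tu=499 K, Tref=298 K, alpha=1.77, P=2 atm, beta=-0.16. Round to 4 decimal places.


SL = SL0 * (Tu/Tref)^alpha * (P/Pref)^beta
T ratio = 499/298 = 1.67449664
(T ratio)^alpha = 1.67449664^1.77 = 2.490435
(P/Pref)^beta = 2^(-0.16) = 0.895025
SL = 0.34 * 2.490435 * 0.895025 = 0.7579 m/s


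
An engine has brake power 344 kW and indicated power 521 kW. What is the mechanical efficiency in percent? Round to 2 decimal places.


eta_mech = (BP / IP) * 100
Ratio = 344 / 521 = 0.6603
eta_mech = 0.6603 * 100 = 66.03%


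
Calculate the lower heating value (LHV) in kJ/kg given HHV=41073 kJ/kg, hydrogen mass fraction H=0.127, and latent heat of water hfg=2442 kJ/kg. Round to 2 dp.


LHV = HHV - hfg * 9 * H
Water correction = 2442 * 9 * 0.127 = 2791.206 kJ/kg
LHV = 41073 - 2791.206 = 38281.79 kJ/kg


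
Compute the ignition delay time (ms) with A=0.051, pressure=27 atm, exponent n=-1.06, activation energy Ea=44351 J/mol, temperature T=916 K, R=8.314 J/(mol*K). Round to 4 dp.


tau = A * P^n * exp(Ea/(R*T))
P^n = 27^(-1.06) = 0.03039166
Ea/(R*T) = 44351/(8.314*916) = 5.823686
exp(Ea/(R*T)) = 338.216297
tau = 0.051 * 0.03039166 * 338.216297 = 0.5242 ms


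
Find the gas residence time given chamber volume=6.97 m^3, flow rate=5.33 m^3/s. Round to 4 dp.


tau = V / Q_flow
tau = 6.97 / 5.33 = 1.3077 s


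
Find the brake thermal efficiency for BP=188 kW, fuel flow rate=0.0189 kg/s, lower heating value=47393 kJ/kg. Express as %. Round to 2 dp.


eta_BTE = (BP / (mf * LHV)) * 100
Denominator = 0.0189 * 47393 = 895.7277 kW
eta_BTE = (188 / 895.7277) * 100 = 20.99%


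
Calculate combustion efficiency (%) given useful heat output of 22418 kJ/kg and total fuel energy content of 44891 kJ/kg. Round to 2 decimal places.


Efficiency = (Q_useful / Q_fuel) * 100
Efficiency = (22418 / 44891) * 100
Efficiency = 0.4994 * 100 = 49.94%


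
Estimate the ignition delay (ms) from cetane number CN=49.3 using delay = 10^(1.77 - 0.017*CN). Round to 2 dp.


delay = 10^(1.77 - 0.017*CN)
Exponent = 1.77 - 0.017*49.3 = 0.9319
delay = 10^0.9319 = 8.55 ms


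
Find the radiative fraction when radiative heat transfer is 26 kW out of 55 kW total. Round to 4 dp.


f_rad = Q_rad / Q_total
f_rad = 26 / 55 = 0.4727


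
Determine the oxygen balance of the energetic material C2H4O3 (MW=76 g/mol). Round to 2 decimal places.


OB = -1600 * (2C + H/2 - O) / MW
Inner = 2*2 + 4/2 - 3 = 3.00
OB = -1600 * 3.00 / 76 = -63.16%


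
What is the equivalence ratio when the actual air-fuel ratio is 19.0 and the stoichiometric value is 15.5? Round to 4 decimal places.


phi = AFR_stoich / AFR_actual
phi = 15.5 / 19.0 = 0.8158


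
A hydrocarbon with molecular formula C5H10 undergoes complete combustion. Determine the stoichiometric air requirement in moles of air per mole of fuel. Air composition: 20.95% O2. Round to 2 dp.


Balanced combustion: C5H10 + 7.5 O2 -> 5 CO2 + 5 H2O
O2 needed = C + H/4 = 5 + 10/4 = 7.50 moles
Air moles = O2 / 0.2095 = 7.50 / 0.2095 = 35.80 moles air


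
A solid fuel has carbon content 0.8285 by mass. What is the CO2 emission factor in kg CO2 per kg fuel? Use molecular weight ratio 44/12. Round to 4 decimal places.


EF = C_frac * (M_CO2 / M_C)
EF = 0.8285 * (44/12)
EF = 0.8285 * 3.666667 = 3.0378 kg_CO2/kg_fuel


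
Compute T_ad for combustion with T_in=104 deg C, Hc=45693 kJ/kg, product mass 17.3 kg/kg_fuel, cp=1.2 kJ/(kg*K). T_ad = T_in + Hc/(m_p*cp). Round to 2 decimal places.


T_ad = T_in + Hc / (m_p * cp)
Denominator = 17.3 * 1.2 = 20.7600
Temperature rise = 45693 / 20.7600 = 2201.01 K
T_ad = 104 + 2201.01 = 2305.01 deg C


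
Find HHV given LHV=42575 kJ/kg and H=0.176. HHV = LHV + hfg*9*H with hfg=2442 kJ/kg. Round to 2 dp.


HHV = LHV + hfg * 9 * H
Water addition = 2442 * 9 * 0.176 = 3868.128 kJ/kg
HHV = 42575 + 3868.128 = 46443.13 kJ/kg


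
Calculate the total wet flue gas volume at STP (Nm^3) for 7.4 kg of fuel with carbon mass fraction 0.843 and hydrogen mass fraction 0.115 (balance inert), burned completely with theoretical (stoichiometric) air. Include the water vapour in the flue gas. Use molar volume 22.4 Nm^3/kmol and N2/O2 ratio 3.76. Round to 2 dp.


Per kg fuel: CO2 = (C/12 kmol)*22.4 = (0.843/12)*22.4 = 1.57360 Nm^3
Per kg fuel: H2O = (H/2 kmol)*22.4 = (0.115/2)*22.4 = 1.28800 Nm^3
O2 needed per kg fuel = C/12 + H/4 = 0.843/12 + 0.115/4 = 0.09900000 kmol
Per kg fuel: N2 = O2*3.76*22.4 = 0.09900000*3.76*22.4 = 8.33818 Nm^3
Total per kg = 1.57360 + 1.28800 + 8.33818 = 11.19978 Nm^3
Total = 11.19978 * 7.4 = 82.88 Nm^3


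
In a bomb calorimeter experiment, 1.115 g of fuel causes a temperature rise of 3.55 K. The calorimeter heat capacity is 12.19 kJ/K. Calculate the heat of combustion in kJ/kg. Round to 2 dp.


Hc = C_cal * delta_T / m_fuel
Q_released = 12.19 * 3.55 = 43.2745 kJ
m_fuel = 1.115 g = 1.115/1000 kg = 0.001115 kg
Hc = 43.2745 / 0.001115 = 38811.21 kJ/kg


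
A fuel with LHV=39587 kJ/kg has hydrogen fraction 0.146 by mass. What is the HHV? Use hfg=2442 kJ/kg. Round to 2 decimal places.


HHV = LHV + hfg * 9 * H
Water addition = 2442 * 9 * 0.146 = 3208.788 kJ/kg
HHV = 39587 + 3208.788 = 42795.79 kJ/kg


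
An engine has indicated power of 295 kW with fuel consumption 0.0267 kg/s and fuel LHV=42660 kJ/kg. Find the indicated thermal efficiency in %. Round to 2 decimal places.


eta_ith = (IP / (mf * LHV)) * 100
Denominator = 0.0267 * 42660 = 1139.0220 kW
eta_ith = (295 / 1139.0220) * 100 = 25.90%


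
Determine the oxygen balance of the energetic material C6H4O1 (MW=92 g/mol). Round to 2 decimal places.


OB = -1600 * (2C + H/2 - O) / MW
Inner = 2*6 + 4/2 - 1 = 13.00
OB = -1600 * 13.00 / 92 = -226.09%


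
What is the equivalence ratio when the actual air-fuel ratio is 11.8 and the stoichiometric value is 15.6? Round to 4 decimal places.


phi = AFR_stoich / AFR_actual
phi = 15.6 / 11.8 = 1.3220


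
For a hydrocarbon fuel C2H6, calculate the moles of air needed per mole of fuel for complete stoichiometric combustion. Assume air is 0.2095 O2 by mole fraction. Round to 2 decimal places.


Balanced combustion: C2H6 + 3.5 O2 -> 2 CO2 + 3 H2O
O2 needed = C + H/4 = 2 + 6/4 = 3.50 moles
Air moles = O2 / 0.2095 = 3.50 / 0.2095 = 16.71 moles air


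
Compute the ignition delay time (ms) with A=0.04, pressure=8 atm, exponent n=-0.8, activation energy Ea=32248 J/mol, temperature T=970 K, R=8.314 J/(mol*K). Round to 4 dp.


tau = A * P^n * exp(Ea/(R*T))
P^n = 8^(-0.8) = 0.18946457
Ea/(R*T) = 32248/(8.314*970) = 3.998720
exp(Ea/(R*T)) = 54.528327
tau = 0.04 * 0.18946457 * 54.528327 = 0.4132 ms


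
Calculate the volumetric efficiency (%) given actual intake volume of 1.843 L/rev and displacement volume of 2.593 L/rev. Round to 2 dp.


eta_v = (V_actual / V_disp) * 100
Ratio = 1.843 / 2.593 = 0.7108
eta_v = 0.7108 * 100 = 71.08%


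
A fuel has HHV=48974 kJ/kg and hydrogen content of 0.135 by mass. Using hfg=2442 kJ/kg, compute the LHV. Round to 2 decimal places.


LHV = HHV - hfg * 9 * H
Water correction = 2442 * 9 * 0.135 = 2967.030 kJ/kg
LHV = 48974 - 2967.030 = 46006.97 kJ/kg


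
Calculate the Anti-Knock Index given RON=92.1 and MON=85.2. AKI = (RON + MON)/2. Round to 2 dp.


AKI = (RON + MON) / 2
AKI = (92.1 + 85.2) / 2
AKI = 177.3 / 2 = 88.65


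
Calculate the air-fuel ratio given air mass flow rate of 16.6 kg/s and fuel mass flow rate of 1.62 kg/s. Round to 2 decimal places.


AFR = m_air / m_fuel
AFR = 16.6 / 1.62 = 10.25


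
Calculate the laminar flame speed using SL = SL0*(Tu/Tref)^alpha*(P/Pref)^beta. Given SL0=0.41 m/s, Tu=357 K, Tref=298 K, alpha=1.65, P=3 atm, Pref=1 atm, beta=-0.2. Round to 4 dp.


SL = SL0 * (Tu/Tref)^alpha * (P/Pref)^beta
T ratio = 357/298 = 1.19798658
(T ratio)^alpha = 1.19798658^1.65 = 1.347242
(P/Pref)^beta = 3^(-0.2) = 0.802742
SL = 0.41 * 1.347242 * 0.802742 = 0.4434 m/s


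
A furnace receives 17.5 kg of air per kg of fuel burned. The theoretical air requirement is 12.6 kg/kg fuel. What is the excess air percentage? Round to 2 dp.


Excess air = actual - stoichiometric = 17.5 - 12.6 = 4.90 kg/kg fuel
Excess air % = (excess / stoich) * 100 = (4.90 / 12.6) * 100 = 38.89%


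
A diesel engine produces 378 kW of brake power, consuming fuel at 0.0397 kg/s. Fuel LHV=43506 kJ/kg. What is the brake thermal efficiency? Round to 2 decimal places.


eta_BTE = (BP / (mf * LHV)) * 100
Denominator = 0.0397 * 43506 = 1727.1882 kW
eta_BTE = (378 / 1727.1882) * 100 = 21.89%


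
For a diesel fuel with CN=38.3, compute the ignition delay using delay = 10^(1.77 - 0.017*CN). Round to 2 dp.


delay = 10^(1.77 - 0.017*CN)
Exponent = 1.77 - 0.017*38.3 = 1.1189
delay = 10^1.1189 = 13.15 ms


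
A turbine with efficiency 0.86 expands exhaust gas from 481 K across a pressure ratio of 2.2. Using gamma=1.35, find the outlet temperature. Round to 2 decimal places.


T_out = T_in * (1 - eta * (1 - PR^(-(gamma-1)/gamma)))
Exponent = -(1.35-1)/1.35 = -0.25925926
PR^exp = 2.2^(-0.25925926) = 0.81512413
Factor = 1 - 0.86*(1 - 0.81512413) = 0.84100675
T_out = 481 * 0.84100675 = 404.52 K


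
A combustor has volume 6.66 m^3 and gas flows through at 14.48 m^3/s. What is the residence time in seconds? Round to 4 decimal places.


tau = V / Q_flow
tau = 6.66 / 14.48 = 0.4599 s


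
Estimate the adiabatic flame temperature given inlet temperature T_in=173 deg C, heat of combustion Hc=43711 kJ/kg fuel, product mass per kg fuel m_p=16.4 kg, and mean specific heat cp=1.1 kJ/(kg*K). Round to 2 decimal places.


T_ad = T_in + Hc / (m_p * cp)
Denominator = 16.4 * 1.1 = 18.0400
Temperature rise = 43711 / 18.0400 = 2423.00 K
T_ad = 173 + 2423.00 = 2596.00 deg C


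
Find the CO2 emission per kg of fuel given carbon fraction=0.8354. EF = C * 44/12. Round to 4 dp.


EF = C_frac * (M_CO2 / M_C)
EF = 0.8354 * (44/12)
EF = 0.8354 * 3.666667 = 3.0631 kg_CO2/kg_fuel


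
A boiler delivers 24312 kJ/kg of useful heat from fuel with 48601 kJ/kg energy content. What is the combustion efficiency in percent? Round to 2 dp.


Efficiency = (Q_useful / Q_fuel) * 100
Efficiency = (24312 / 48601) * 100
Efficiency = 0.5002 * 100 = 50.02%


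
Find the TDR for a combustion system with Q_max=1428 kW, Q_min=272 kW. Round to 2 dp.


TDR = Q_max / Q_min
TDR = 1428 / 272 = 5.25


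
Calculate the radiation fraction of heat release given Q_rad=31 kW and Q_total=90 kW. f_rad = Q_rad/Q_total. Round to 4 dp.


f_rad = Q_rad / Q_total
f_rad = 31 / 90 = 0.3444


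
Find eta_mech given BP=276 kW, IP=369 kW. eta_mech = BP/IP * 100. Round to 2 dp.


eta_mech = (BP / IP) * 100
Ratio = 276 / 369 = 0.7480
eta_mech = 0.7480 * 100 = 74.80%


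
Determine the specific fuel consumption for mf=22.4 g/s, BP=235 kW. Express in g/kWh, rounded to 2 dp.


SFC = (mf / BP) * 3600
Rate = 22.4 / 235 = 0.095319 g/(s*kW)
SFC = 0.095319 * 3600 = 343.15 g/kWh


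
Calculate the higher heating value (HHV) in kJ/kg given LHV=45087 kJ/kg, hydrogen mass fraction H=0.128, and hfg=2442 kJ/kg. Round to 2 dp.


HHV = LHV + hfg * 9 * H
Water addition = 2442 * 9 * 0.128 = 2813.184 kJ/kg
HHV = 45087 + 2813.184 = 47900.18 kJ/kg


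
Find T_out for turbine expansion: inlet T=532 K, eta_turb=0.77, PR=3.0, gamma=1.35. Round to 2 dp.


T_out = T_in * (1 - eta * (1 - PR^(-(gamma-1)/gamma)))
Exponent = -(1.35-1)/1.35 = -0.25925926
PR^exp = 3.0^(-0.25925926) = 0.75214556
Factor = 1 - 0.77*(1 - 0.75214556) = 0.80915208
T_out = 532 * 0.80915208 = 430.47 K


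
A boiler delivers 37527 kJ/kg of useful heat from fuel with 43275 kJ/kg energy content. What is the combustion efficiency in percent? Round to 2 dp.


Efficiency = (Q_useful / Q_fuel) * 100
Efficiency = (37527 / 43275) * 100
Efficiency = 0.8672 * 100 = 86.72%


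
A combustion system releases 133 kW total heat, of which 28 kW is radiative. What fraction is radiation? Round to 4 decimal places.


f_rad = Q_rad / Q_total
f_rad = 28 / 133 = 0.2105


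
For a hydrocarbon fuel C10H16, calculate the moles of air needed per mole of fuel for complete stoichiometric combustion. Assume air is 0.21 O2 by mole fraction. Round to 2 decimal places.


Balanced combustion: C10H16 + 14 O2 -> 10 CO2 + 8 H2O
O2 needed = C + H/4 = 10 + 16/4 = 14.00 moles
Air moles = O2 / 0.21 = 14.00 / 0.21 = 66.67 moles air


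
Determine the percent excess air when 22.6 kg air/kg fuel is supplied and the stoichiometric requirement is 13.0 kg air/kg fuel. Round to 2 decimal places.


Excess air = actual - stoichiometric = 22.6 - 13.0 = 9.60 kg/kg fuel
Excess air % = (excess / stoich) * 100 = (9.60 / 13.0) * 100 = 73.85%


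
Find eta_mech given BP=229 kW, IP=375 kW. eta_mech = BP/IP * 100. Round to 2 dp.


eta_mech = (BP / IP) * 100
Ratio = 229 / 375 = 0.6107
eta_mech = 0.6107 * 100 = 61.07%


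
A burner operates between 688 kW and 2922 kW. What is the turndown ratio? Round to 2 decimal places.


TDR = Q_max / Q_min
TDR = 2922 / 688 = 4.25


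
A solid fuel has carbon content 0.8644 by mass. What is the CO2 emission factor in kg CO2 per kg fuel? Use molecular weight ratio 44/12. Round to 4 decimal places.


EF = C_frac * (M_CO2 / M_C)
EF = 0.8644 * (44/12)
EF = 0.8644 * 3.666667 = 3.1695 kg_CO2/kg_fuel


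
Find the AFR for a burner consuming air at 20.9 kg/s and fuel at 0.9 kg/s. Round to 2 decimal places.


AFR = m_air / m_fuel
AFR = 20.9 / 0.9 = 23.22


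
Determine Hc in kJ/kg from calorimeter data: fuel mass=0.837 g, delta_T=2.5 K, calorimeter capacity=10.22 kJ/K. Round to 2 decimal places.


Hc = C_cal * delta_T / m_fuel
Q_released = 10.22 * 2.5 = 25.5500 kJ
m_fuel = 0.837 g = 0.837/1000 kg = 0.000837 kg
Hc = 25.5500 / 0.000837 = 30525.69 kJ/kg


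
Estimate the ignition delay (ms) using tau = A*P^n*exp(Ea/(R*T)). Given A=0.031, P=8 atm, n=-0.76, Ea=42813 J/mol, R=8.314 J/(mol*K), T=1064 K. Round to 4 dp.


tau = A * P^n * exp(Ea/(R*T))
P^n = 8^(-0.76) = 0.20589775
Ea/(R*T) = 42813/(8.314*1064) = 4.839762
exp(Ea/(R*T)) = 126.439266
tau = 0.031 * 0.20589775 * 126.439266 = 0.8070 ms


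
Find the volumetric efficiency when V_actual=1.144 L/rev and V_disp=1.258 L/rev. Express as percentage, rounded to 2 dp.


eta_v = (V_actual / V_disp) * 100
Ratio = 1.144 / 1.258 = 0.9094
eta_v = 0.9094 * 100 = 90.94%


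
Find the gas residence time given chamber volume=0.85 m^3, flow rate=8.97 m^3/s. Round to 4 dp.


tau = V / Q_flow
tau = 0.85 / 8.97 = 0.0948 s


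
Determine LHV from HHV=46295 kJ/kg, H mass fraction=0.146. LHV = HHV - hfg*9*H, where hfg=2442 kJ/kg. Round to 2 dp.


LHV = HHV - hfg * 9 * H
Water correction = 2442 * 9 * 0.146 = 3208.788 kJ/kg
LHV = 46295 - 3208.788 = 43086.21 kJ/kg


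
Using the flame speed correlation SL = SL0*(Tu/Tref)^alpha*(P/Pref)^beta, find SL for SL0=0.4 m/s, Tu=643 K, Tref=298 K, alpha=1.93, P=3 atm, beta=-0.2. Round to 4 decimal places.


SL = SL0 * (Tu/Tref)^alpha * (P/Pref)^beta
T ratio = 643/298 = 2.15771812
(T ratio)^alpha = 2.15771812^1.93 = 4.411739
(P/Pref)^beta = 3^(-0.2) = 0.802742
SL = 0.4 * 4.411739 * 0.802742 = 1.4166 m/s


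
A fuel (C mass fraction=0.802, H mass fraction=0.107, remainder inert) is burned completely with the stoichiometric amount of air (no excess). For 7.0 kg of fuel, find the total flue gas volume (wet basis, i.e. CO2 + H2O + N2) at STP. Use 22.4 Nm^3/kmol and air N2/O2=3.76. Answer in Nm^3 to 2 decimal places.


Per kg fuel: CO2 = (C/12 kmol)*22.4 = (0.802/12)*22.4 = 1.49707 Nm^3
Per kg fuel: H2O = (H/2 kmol)*22.4 = (0.107/2)*22.4 = 1.19840 Nm^3
O2 needed per kg fuel = C/12 + H/4 = 0.802/12 + 0.107/4 = 0.09358333 kmol
Per kg fuel: N2 = O2*3.76*22.4 = 0.09358333*3.76*22.4 = 7.88196 Nm^3
Total per kg = 1.49707 + 1.19840 + 7.88196 = 10.57743 Nm^3
Total = 10.57743 * 7.0 = 74.04 Nm^3


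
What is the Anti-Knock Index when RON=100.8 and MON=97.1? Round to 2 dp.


AKI = (RON + MON) / 2
AKI = (100.8 + 97.1) / 2
AKI = 197.9 / 2 = 98.95


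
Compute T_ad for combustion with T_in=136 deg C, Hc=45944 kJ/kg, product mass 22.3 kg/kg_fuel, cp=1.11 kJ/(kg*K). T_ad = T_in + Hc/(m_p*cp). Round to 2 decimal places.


T_ad = T_in + Hc / (m_p * cp)
Denominator = 22.3 * 1.11 = 24.7530
Temperature rise = 45944 / 24.7530 = 1856.10 K
T_ad = 136 + 1856.10 = 1992.10 deg C


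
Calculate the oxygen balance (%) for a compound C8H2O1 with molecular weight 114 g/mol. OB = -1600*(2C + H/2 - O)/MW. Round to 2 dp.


OB = -1600 * (2C + H/2 - O) / MW
Inner = 2*8 + 2/2 - 1 = 16.00
OB = -1600 * 16.00 / 114 = -224.56%


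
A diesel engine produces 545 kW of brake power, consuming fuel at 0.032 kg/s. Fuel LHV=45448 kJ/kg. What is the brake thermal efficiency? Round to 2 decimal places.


eta_BTE = (BP / (mf * LHV)) * 100
Denominator = 0.032 * 45448 = 1454.3360 kW
eta_BTE = (545 / 1454.3360) * 100 = 37.47%


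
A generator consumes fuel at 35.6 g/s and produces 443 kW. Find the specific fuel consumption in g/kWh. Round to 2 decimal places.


SFC = (mf / BP) * 3600
Rate = 35.6 / 443 = 0.080361 g/(s*kW)
SFC = 0.080361 * 3600 = 289.30 g/kWh


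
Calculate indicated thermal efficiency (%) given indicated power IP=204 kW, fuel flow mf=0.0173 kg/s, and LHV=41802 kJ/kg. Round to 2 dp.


eta_ith = (IP / (mf * LHV)) * 100
Denominator = 0.0173 * 41802 = 723.1746 kW
eta_ith = (204 / 723.1746) * 100 = 28.21%


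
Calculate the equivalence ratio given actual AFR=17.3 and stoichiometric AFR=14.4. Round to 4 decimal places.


phi = AFR_stoich / AFR_actual
phi = 14.4 / 17.3 = 0.8324


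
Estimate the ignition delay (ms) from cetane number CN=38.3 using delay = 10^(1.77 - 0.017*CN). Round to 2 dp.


delay = 10^(1.77 - 0.017*CN)
Exponent = 1.77 - 0.017*38.3 = 1.1189
delay = 10^1.1189 = 13.15 ms


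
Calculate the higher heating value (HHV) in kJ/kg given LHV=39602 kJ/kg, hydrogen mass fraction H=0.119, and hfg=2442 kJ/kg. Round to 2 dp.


HHV = LHV + hfg * 9 * H
Water addition = 2442 * 9 * 0.119 = 2615.382 kJ/kg
HHV = 39602 + 2615.382 = 42217.38 kJ/kg


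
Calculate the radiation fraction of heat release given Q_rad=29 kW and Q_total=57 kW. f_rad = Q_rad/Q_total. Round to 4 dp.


f_rad = Q_rad / Q_total
f_rad = 29 / 57 = 0.5088


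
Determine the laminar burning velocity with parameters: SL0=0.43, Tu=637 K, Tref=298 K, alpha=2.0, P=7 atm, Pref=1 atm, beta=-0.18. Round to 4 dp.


SL = SL0 * (Tu/Tref)^alpha * (P/Pref)^beta
T ratio = 637/298 = 2.13758389
(T ratio)^alpha = 2.13758389^2.0 = 4.569265
(P/Pref)^beta = 7^(-0.18) = 0.704502
SL = 0.43 * 4.569265 * 0.704502 = 1.3842 m/s


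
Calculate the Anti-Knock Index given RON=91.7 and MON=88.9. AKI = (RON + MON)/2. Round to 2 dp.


AKI = (RON + MON) / 2
AKI = (91.7 + 88.9) / 2
AKI = 180.6 / 2 = 90.30


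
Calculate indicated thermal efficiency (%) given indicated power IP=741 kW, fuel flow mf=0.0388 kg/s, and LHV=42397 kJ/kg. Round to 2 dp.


eta_ith = (IP / (mf * LHV)) * 100
Denominator = 0.0388 * 42397 = 1645.0036 kW
eta_ith = (741 / 1645.0036) * 100 = 45.05%


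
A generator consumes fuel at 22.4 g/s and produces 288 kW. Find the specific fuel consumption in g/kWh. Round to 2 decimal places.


SFC = (mf / BP) * 3600
Rate = 22.4 / 288 = 0.077778 g/(s*kW)
SFC = 0.077778 * 3600 = 280.00 g/kWh


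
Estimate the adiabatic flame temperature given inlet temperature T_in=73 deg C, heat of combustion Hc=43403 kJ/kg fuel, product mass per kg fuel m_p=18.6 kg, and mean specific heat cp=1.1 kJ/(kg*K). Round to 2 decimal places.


T_ad = T_in + Hc / (m_p * cp)
Denominator = 18.6 * 1.1 = 20.4600
Temperature rise = 43403 / 20.4600 = 2121.36 K
T_ad = 73 + 2121.36 = 2194.36 deg C


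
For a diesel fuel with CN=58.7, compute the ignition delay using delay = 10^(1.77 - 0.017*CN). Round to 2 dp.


delay = 10^(1.77 - 0.017*CN)
Exponent = 1.77 - 0.017*58.7 = 0.7721
delay = 10^0.7721 = 5.92 ms


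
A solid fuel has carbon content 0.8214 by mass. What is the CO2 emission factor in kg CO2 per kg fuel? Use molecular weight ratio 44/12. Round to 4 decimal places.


EF = C_frac * (M_CO2 / M_C)
EF = 0.8214 * (44/12)
EF = 0.8214 * 3.666667 = 3.0118 kg_CO2/kg_fuel


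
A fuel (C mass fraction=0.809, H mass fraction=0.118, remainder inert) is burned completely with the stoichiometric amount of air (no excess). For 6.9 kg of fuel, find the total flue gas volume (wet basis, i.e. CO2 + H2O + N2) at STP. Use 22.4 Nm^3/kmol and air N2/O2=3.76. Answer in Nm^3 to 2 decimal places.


Per kg fuel: CO2 = (C/12 kmol)*22.4 = (0.809/12)*22.4 = 1.51013 Nm^3
Per kg fuel: H2O = (H/2 kmol)*22.4 = (0.118/2)*22.4 = 1.32160 Nm^3
O2 needed per kg fuel = C/12 + H/4 = 0.809/12 + 0.118/4 = 0.09691667 kmol
Per kg fuel: N2 = O2*3.76*22.4 = 0.09691667*3.76*22.4 = 8.16271 Nm^3
Total per kg = 1.51013 + 1.32160 + 8.16271 = 10.99444 Nm^3
Total = 10.99444 * 6.9 = 75.86 Nm^3


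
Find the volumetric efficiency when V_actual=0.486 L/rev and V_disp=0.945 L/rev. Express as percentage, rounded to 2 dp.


eta_v = (V_actual / V_disp) * 100
Ratio = 0.486 / 0.945 = 0.5143
eta_v = 0.5143 * 100 = 51.43%


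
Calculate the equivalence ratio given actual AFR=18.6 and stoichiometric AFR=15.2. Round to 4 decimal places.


phi = AFR_stoich / AFR_actual
phi = 15.2 / 18.6 = 0.8172


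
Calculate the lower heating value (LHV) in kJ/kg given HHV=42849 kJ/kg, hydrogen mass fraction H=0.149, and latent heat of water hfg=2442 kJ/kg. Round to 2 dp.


LHV = HHV - hfg * 9 * H
Water correction = 2442 * 9 * 0.149 = 3274.722 kJ/kg
LHV = 42849 - 3274.722 = 39574.28 kJ/kg


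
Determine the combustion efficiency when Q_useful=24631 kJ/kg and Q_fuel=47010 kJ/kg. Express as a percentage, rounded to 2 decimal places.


Efficiency = (Q_useful / Q_fuel) * 100
Efficiency = (24631 / 47010) * 100
Efficiency = 0.5240 * 100 = 52.40%


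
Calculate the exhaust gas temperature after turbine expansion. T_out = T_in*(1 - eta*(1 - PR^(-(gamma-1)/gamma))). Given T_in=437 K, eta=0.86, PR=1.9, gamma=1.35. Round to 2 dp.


T_out = T_in * (1 - eta * (1 - PR^(-(gamma-1)/gamma)))
Exponent = -(1.35-1)/1.35 = -0.25925926
PR^exp = 1.9^(-0.25925926) = 0.84670193
Factor = 1 - 0.86*(1 - 0.84670193) = 0.86816366
T_out = 437 * 0.86816366 = 379.39 K


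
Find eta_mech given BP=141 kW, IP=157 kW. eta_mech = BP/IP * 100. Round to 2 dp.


eta_mech = (BP / IP) * 100
Ratio = 141 / 157 = 0.8981
eta_mech = 0.8981 * 100 = 89.81%


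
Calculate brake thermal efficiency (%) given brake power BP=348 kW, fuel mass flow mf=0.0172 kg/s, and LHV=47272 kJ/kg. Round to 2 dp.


eta_BTE = (BP / (mf * LHV)) * 100
Denominator = 0.0172 * 47272 = 813.0784 kW
eta_BTE = (348 / 813.0784) * 100 = 42.80%


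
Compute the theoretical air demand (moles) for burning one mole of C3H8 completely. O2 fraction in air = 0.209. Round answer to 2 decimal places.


Balanced combustion: C3H8 + 5 O2 -> 3 CO2 + 4 H2O
O2 needed = C + H/4 = 3 + 8/4 = 5.00 moles
Air moles = O2 / 0.209 = 5.00 / 0.209 = 23.92 moles air


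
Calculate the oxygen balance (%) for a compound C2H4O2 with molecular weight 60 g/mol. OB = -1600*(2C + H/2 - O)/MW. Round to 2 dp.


OB = -1600 * (2C + H/2 - O) / MW
Inner = 2*2 + 4/2 - 2 = 4.00
OB = -1600 * 4.00 / 60 = -106.67%
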